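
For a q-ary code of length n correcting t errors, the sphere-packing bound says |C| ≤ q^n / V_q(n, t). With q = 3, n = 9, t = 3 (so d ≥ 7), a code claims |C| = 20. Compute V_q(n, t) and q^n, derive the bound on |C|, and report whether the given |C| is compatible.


V_q(n, t) = 835, q^n = 19683, Hamming bound = 23, |C| = 20 ≤ bound (satisfied).

Step 1: Compute V_q(n, t) = Σ_{j=0}^3 C(n, j) (q−1)^j.
  j = 0: C(9,0)·(2)^0 = 1·1 = 1.
  j = 1: C(9,1)·(2)^1 = 9·2 = 18.
  j = 2: C(9,2)·(2)^2 = 36·4 = 144.
  j = 3: C(9,3)·(2)^3 = 84·8 = 672.
  V_q(n, t) = 1 + 18 + 144 + 672 = 835.
Step 2: q^n = 3^9 = 19683.
Step 3: Hamming bound ⌊q^n / V_q(n,t)⌋ = ⌊19683/835⌋ = 23.
Step 4: Compare |C| = 20 to 23: satisfied.
The claimed |C| lies below the Hamming bound.


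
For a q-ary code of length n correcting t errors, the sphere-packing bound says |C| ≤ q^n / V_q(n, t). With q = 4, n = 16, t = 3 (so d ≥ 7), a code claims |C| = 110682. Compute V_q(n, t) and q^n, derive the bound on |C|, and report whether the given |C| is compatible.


V_q(n, t) = 16249, q^n = 4294967296, Hamming bound = 264321, |C| = 110682 ≤ bound (satisfied).

Step 1: Compute V_q(n, t) = Σ_{j=0}^3 C(n, j) (q−1)^j.
  j = 0: C(16,0)·(3)^0 = 1·1 = 1.
  j = 1: C(16,1)·(3)^1 = 16·3 = 48.
  j = 2: C(16,2)·(3)^2 = 120·9 = 1080.
  j = 3: C(16,3)·(3)^3 = 560·27 = 15120.
  V_q(n, t) = 1 + 48 + 1080 + 15120 = 16249.
Step 2: q^n = 4^16 = 4294967296.
Step 3: Hamming bound ⌊q^n / V_q(n,t)⌋ = ⌊4294967296/16249⌋ = 264321.
Step 4: Compare |C| = 110682 to 264321: satisfied.
The claimed |C| lies below the Hamming bound.


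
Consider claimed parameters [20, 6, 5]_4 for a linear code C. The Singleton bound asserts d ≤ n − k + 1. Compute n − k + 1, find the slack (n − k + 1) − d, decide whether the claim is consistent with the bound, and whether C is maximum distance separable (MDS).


Singleton RHS = n − k + 1 = 15, slack = 10, bound satisfied, not MDS.

Singleton bound: d ≤ n − k + 1.
Here n = 20, k = 6, so n − k + 1 = 15.
Given d = 5, check d ≤ 15: YES.
Slack = (n − k + 1) − d = 10.
The code is NOT MDS (slack = 10 > 0).
Description: the claimed parameters are [20, 6, 5]_4; such a code would be non-MDS.


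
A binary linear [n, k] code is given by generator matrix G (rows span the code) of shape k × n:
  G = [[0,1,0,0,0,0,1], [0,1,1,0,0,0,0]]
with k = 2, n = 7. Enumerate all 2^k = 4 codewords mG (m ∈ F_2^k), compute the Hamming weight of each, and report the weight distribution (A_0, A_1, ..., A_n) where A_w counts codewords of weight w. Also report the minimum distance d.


Weight distribution: A_0 = 1, A_2 = 3. Minimum distance d = 2.

Enumerate all 2^2 = 4 messages m ∈ F_2^2.
For each, compute codeword c = mG in F_2^7, then tally its weight.
  m = 00 → c = 0000000, weight = 0.
  m = 10 → c = 0100001, weight = 2.
  m = 01 → c = 0110000, weight = 2.
  m = 11 → c = 0010001, weight = 2.
Tally weights:
  weight 0: 1 codewords.
  weight 2: 3 codewords.
Minimum distance d = smallest w > 0 with A_w > 0 = 2.
Sanity: Σ A_w = 4 = 2^2 = 4 ✓.


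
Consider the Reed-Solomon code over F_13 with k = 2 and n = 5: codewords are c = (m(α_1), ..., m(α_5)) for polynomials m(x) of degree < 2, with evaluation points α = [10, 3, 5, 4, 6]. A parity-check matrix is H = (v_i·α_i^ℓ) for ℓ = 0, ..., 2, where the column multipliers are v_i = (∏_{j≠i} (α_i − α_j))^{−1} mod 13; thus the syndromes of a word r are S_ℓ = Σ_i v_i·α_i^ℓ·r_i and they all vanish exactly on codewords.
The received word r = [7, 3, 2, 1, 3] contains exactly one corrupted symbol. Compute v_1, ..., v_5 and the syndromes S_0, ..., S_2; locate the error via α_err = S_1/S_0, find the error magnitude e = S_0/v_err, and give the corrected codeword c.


S = (1, 3, 9), error at position 2, error magnitude e = 3, c = [7, 0, 2, 1, 3].

Step 1: column multipliers v_i = (∏_{j≠i}(α_i − α_j))^{−1} mod 13.
  i = 1 (α = 10): (10−3)(10−5)(10−4)(10−6) = 7·5·6·4 = 840 ≡ 8, so v_1 = 8^{−1} = 5 (mod 13).
  i = 2 (α = 3): (3−10)(3−5)(3−4)(3−6) = (−7)·(−2)·(−1)·(−3) = 42 ≡ 3, so v_2 = 3^{−1} = 9 (mod 13).
  i = 3 (α = 5): (5−10)(5−3)(5−4)(5−6) = (−5)·2·1·(−1) = 10 ≡ 10, so v_3 = 10^{−1} = 4 (mod 13).
  i = 4 (α = 4): (4−10)(4−3)(4−5)(4−6) = (−6)·1·(−1)·(−2) = −12 ≡ 1, so v_4 = 1^{−1} = 1 (mod 13).
  i = 5 (α = 6): (6−10)(6−3)(6−5)(6−4) = (−4)·3·1·2 = −24 ≡ 2, so v_5 = 2^{−1} = 7 (mod 13).
  v = [5, 9, 4, 1, 7].
Step 2: syndromes of r = [7, 3, 2, 1, 3] (all sums mod 13).
  S_0 = Σ v_i r_i = 5·7 + 9·3 + 4·2 + 1·1 + 7·3 = 92 ≡ 1.
  S_1 = Σ v_i α_i r_i = 5·10·7 + 9·3·3 + 4·5·2 + 1·4·1 + 7·6·3 = 601 ≡ 3.
  α_i^2 mod 13 = [9, 9, 12, 3, 10].
  S_2 = Σ v_i α_i^2 r_i = 5·9·7 + 9·9·3 + 4·12·2 + 1·3·1 + 7·10·3 = 867 ≡ 9.
  S = (1, 3, 9) ≠ 0, so r is not a codeword (an error is present).
Step 3: locate the error. For a single error e at position i, S_ℓ = v_i·e·α_i^ℓ, so α_err = S_1/S_0.
  S_0^{−1} = 1^{−1} = 1 (mod 13), so α_err = 3·1 = 3 ≡ 3 = α_2. Error position i = 2.
  Consistency check: S_2/S_1 = 9·9 = 81 ≡ 3 = α_err ✓ (single-error assumption holds).
Step 4: error magnitude e = S_0/v_2 = S_0·∏_{j≠2}(α_2 − α_j) = 1·3 = 3 ≡ 3 (mod 13).
Step 5: correct position 2: c_2 = r_2 − e = 3 − 3 ≡ 0 (mod 13). Hence c = [7, 0, 2, 1, 3].
  Check: interpolating c through the α_i gives m(x) = 10 + 1·x (degree < 2) with m(α_i) = c_i for every i, so c is indeed a codeword.


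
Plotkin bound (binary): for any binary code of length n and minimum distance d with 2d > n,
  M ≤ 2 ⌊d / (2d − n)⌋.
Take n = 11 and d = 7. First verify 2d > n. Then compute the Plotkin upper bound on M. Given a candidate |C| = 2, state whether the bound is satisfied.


Plotkin bound M ≤ 4; given |C| = 2 ≤ bound (satisfied).

Check applicability: 2d = 14, n = 11.
2d − n = 3 > 0, so Plotkin applies.
Compute d/(2d−n) = 7/3 ≈ 2.3333.
⌊d/(2d−n)⌋ = 2.
Plotkin bound: M ≤ 2·2 = 4.
Given |C| = 2, check: satisfied.
This |C| is below the Plotkin bound.


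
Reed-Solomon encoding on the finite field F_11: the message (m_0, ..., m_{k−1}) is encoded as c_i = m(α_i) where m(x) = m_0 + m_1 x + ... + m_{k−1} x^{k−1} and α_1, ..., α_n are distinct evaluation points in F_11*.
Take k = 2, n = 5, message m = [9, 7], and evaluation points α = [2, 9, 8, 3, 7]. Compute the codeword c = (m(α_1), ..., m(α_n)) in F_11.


c = [1, 6, 10, 8, 3]

Message polynomial: m(x) = 9 + 7·x (mod 11).
For each evaluation point α_i, compute m(α_i) mod 11:
  α_1 = 2: Horner steps 7 → 1, so m(2) = 1.
  α_2 = 9: Horner steps 7 → 6, so m(9) = 6.
  α_3 = 8: Horner steps 7 → 10, so m(8) = 10.
  α_4 = 3: Horner steps 7 → 8, so m(3) = 8.
  α_5 = 7: Horner steps 7 → 3, so m(7) = 3.
Codeword c = [1, 6, 10, 8, 3] ∈ F_11^5.


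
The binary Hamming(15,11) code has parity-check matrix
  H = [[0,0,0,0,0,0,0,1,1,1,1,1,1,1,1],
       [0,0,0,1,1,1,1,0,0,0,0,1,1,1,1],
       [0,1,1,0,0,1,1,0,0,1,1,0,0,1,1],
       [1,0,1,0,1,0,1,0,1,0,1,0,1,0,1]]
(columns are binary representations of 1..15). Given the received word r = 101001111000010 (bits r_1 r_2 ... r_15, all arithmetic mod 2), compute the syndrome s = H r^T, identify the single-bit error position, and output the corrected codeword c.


s = (1, 1, 0, 0)^T, error position = 12, corrected codeword c = 101001111001010

Compute s = H r^T mod 2 one row at a time:
  s_1 = 1 + 1 + 0 + 0 + 0 + 0 + 1 + 0 = 3 ≡ 1 (mod 2).
  s_2 = 0 + 0 + 1 + 1 + 0 + 0 + 1 + 0 = 3 ≡ 1 (mod 2).
  s_3 = 0 + 1 + 1 + 1 + 0 + 0 + 1 + 0 = 4 ≡ 0 (mod 2).
  s_4 = 1 + 1 + 0 + 1 + 1 + 0 + 0 + 0 = 4 ≡ 0 (mod 2).
s = (1, 1, 0, 0)^T — this equals column 12 of H (binary 1100), so error is at position 12.
Correct: flip bit 12 of r = 101001111000010 to get c = 101001111001010.


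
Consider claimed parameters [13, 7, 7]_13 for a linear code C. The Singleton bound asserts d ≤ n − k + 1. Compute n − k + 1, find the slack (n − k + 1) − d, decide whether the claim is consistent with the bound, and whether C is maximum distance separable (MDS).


Singleton RHS = n − k + 1 = 7, slack = 0, bound satisfied, MDS.

Singleton bound: d ≤ n − k + 1.
Here n = 13, k = 7, so n − k + 1 = 7.
Given d = 7, check d ≤ 7: YES.
Slack = (n − k + 1) − d = 0.
The code is MDS (slack = 0).
Description: the claimed parameters are [13, 7, 7]_13; such a code would be MDS (meets Singleton bound).


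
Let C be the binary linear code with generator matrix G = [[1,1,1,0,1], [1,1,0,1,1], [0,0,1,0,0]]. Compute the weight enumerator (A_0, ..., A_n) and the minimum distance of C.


Weight distribution: A_0 = 1, A_1 = 2, A_2 = 1, A_3 = 1, A_4 = 2, A_5 = 1. Minimum distance d = 1.

Enumerate all 2^3 = 8 messages m ∈ F_2^3.
For each, compute codeword c = mG in F_2^5, then tally its weight.
  m = 000 → c = 00000, weight = 0.
  m = 100 → c = 11101, weight = 4.
  m = 010 → c = 11011, weight = 4.
  m = 110 → c = 00110, weight = 2.
  m = 001 → c = 00100, weight = 1.
  m = 101 → c = 11001, weight = 3.
  m = 011 → c = 11111, weight = 5.
  m = 111 → c = 00010, weight = 1.
Tally weights:
  weight 0: 1 codewords.
  weight 1: 2 codewords.
  weight 2: 1 codewords.
  weight 3: 1 codewords.
  weight 4: 2 codewords.
  weight 5: 1 codewords.
Minimum distance d = smallest w > 0 with A_w > 0 = 1.
Sanity: Σ A_w = 8 = 2^3 = 8 ✓.


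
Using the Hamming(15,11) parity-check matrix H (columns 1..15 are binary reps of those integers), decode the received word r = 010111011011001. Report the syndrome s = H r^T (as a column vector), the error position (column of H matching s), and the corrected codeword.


s = (1, 1, 0, 0)^T, error position = 12, corrected codeword c = 010111011010001

Compute s = H r^T mod 2 one row at a time:
  s_1 = 1 + 1 + 0 + 1 + 1 + 0 + 0 + 1 = 5 ≡ 1 (mod 2).
  s_2 = 1 + 1 + 1 + 0 + 1 + 0 + 0 + 1 = 5 ≡ 1 (mod 2).
  s_3 = 1 + 0 + 1 + 0 + 0 + 1 + 0 + 1 = 4 ≡ 0 (mod 2).
  s_4 = 0 + 0 + 1 + 0 + 1 + 1 + 0 + 1 = 4 ≡ 0 (mod 2).
s = (1, 1, 0, 0)^T — this equals column 12 of H (binary 1100), so error is at position 12.
Correct: flip bit 12 of r = 010111011011001 to get c = 010111011010001.


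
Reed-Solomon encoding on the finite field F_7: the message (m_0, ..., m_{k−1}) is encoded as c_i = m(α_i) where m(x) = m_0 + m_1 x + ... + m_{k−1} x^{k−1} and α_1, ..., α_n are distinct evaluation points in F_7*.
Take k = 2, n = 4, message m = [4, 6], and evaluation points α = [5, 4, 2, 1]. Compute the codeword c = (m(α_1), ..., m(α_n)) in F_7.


c = [6, 0, 2, 3]

Message polynomial: m(x) = 4 + 6·x (mod 7).
For each evaluation point α_i, compute m(α_i) mod 7:
  α_1 = 5: Horner steps 6 → 6, so m(5) = 6.
  α_2 = 4: Horner steps 6 → 0, so m(4) = 0.
  α_3 = 2: Horner steps 6 → 2, so m(2) = 2.
  α_4 = 1: Horner steps 6 → 3, so m(1) = 3.
Codeword c = [6, 0, 2, 3] ∈ F_7^4.


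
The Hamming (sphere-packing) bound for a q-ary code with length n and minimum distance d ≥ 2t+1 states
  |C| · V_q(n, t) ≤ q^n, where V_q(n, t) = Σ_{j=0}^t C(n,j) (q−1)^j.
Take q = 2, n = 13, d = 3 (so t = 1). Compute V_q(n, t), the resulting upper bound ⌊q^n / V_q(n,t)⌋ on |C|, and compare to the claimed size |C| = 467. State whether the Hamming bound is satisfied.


V_q(n, t) = 14, q^n = 8192, Hamming bound = 585, |C| = 467 ≤ bound (satisfied).

Step 1: Compute V_q(n, t) = Σ_{j=0}^1 C(n, j) (q−1)^j.
  j = 0: C(13,0)·(1)^0 = 1·1 = 1.
  j = 1: C(13,1)·(1)^1 = 13·1 = 13.
  V_q(n, t) = 1 + 13 = 14.
Step 2: q^n = 2^13 = 8192.
Step 3: Hamming bound ⌊q^n / V_q(n,t)⌋ = ⌊8192/14⌋ = 585.
Step 4: Compare |C| = 467 to 585: satisfied.
The claimed |C| lies below the Hamming bound.


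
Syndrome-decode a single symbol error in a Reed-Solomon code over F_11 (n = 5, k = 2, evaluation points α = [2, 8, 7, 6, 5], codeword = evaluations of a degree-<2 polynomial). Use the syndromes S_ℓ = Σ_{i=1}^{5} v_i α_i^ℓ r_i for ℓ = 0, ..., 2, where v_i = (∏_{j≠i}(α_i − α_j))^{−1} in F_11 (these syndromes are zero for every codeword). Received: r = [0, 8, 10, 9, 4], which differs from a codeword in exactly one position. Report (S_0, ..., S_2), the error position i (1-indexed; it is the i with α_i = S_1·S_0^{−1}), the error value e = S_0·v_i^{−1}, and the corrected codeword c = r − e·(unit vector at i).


S = (7, 5, 2), error at position 3, error magnitude e = 7, c = [0, 8, 3, 9, 4].

Step 1: column multipliers v_i = (∏_{j≠i}(α_i − α_j))^{−1} mod 11.
  i = 1 (α = 2): (2−8)(2−7)(2−6)(2−5) = (−6)·(−5)·(−4)·(−3) = 360 ≡ 8, so v_1 = 8^{−1} = 7 (mod 11).
  i = 2 (α = 8): (8−2)(8−7)(8−6)(8−5) = 6·1·2·3 = 36 ≡ 3, so v_2 = 3^{−1} = 4 (mod 11).
  i = 3 (α = 7): (7−2)(7−8)(7−6)(7−5) = 5·(−1)·1·2 = −10 ≡ 1, so v_3 = 1^{−1} = 1 (mod 11).
  i = 4 (α = 6): (6−2)(6−8)(6−7)(6−5) = 4·(−2)·(−1)·1 = 8 ≡ 8, so v_4 = 8^{−1} = 7 (mod 11).
  i = 5 (α = 5): (5−2)(5−8)(5−7)(5−6) = 3·(−3)·(−2)·(−1) = −18 ≡ 4, so v_5 = 4^{−1} = 3 (mod 11).
  v = [7, 4, 1, 7, 3].
Step 2: syndromes of r = [0, 8, 10, 9, 4] (all sums mod 11).
  S_0 = Σ v_i r_i = 7·0 + 4·8 + 1·10 + 7·9 + 3·4 = 117 ≡ 7.
  S_1 = Σ v_i α_i r_i = 7·2·0 + 4·8·8 + 1·7·10 + 7·6·9 + 3·5·4 = 764 ≡ 5.
  α_i^2 mod 11 = [4, 9, 5, 3, 3].
  S_2 = Σ v_i α_i^2 r_i = 7·4·0 + 4·9·8 + 1·5·10 + 7·3·9 + 3·3·4 = 563 ≡ 2.
  S = (7, 5, 2) ≠ 0, so r is not a codeword (an error is present).
Step 3: locate the error. For a single error e at position i, S_ℓ = v_i·e·α_i^ℓ, so α_err = S_1/S_0.
  S_0^{−1} = 7^{−1} = 8 (mod 11), so α_err = 5·8 = 40 ≡ 7 = α_3. Error position i = 3.
  Consistency check: S_2/S_1 = 2·9 = 18 ≡ 7 = α_err ✓ (single-error assumption holds).
Step 4: error magnitude e = S_0/v_3 = S_0·∏_{j≠3}(α_3 − α_j) = 7·1 = 7 ≡ 7 (mod 11).
Step 5: correct position 3: c_3 = r_3 − e = 10 − 7 ≡ 3 (mod 11). Hence c = [0, 8, 3, 9, 4].
  Check: interpolating c through the α_i gives m(x) = 1 + 5·x (degree < 2) with m(α_i) = c_i for every i, so c is indeed a codeword.


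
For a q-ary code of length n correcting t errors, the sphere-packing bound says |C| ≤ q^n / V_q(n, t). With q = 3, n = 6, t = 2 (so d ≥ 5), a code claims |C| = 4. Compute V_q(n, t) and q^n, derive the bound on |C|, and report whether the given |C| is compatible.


V_q(n, t) = 73, q^n = 729, Hamming bound = 9, |C| = 4 ≤ bound (satisfied).

Step 1: Compute V_q(n, t) = Σ_{j=0}^2 C(n, j) (q−1)^j.
  j = 0: C(6,0)·(2)^0 = 1·1 = 1.
  j = 1: C(6,1)·(2)^1 = 6·2 = 12.
  j = 2: C(6,2)·(2)^2 = 15·4 = 60.
  V_q(n, t) = 1 + 12 + 60 = 73.
Step 2: q^n = 3^6 = 729.
Step 3: Hamming bound ⌊q^n / V_q(n,t)⌋ = ⌊729/73⌋ = 9.
Step 4: Compare |C| = 4 to 9: satisfied.
The claimed |C| lies below the Hamming bound.


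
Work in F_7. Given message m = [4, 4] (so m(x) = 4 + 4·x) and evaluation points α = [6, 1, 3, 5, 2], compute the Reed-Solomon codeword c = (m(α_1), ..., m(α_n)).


c = [0, 1, 2, 3, 5]

Message polynomial: m(x) = 4 + 4·x (mod 7).
For each evaluation point α_i, compute m(α_i) mod 7:
  α_1 = 6: Horner steps 4 → 0, so m(6) = 0.
  α_2 = 1: Horner steps 4 → 1, so m(1) = 1.
  α_3 = 3: Horner steps 4 → 2, so m(3) = 2.
  α_4 = 5: Horner steps 4 → 3, so m(5) = 3.
  α_5 = 2: Horner steps 4 → 5, so m(2) = 5.
Codeword c = [0, 1, 2, 3, 5] ∈ F_7^5.


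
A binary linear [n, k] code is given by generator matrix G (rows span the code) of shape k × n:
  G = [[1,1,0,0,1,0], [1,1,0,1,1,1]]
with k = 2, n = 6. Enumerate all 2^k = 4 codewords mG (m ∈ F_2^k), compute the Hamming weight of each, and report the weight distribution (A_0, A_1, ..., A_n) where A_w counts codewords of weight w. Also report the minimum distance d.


Weight distribution: A_0 = 1, A_2 = 1, A_3 = 1, A_5 = 1. Minimum distance d = 2.

Enumerate all 2^2 = 4 messages m ∈ F_2^2.
For each, compute codeword c = mG in F_2^6, then tally its weight.
  m = 00 → c = 000000, weight = 0.
  m = 10 → c = 110010, weight = 3.
  m = 01 → c = 110111, weight = 5.
  m = 11 → c = 000101, weight = 2.
Tally weights:
  weight 0: 1 codewords.
  weight 2: 1 codewords.
  weight 3: 1 codewords.
  weight 5: 1 codewords.
Minimum distance d = smallest w > 0 with A_w > 0 = 2.
Sanity: Σ A_w = 4 = 2^2 = 4 ✓.


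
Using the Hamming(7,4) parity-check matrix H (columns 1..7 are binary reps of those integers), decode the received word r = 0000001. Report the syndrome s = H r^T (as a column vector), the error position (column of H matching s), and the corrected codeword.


s = (1, 1, 1)^T, error position = 7, corrected codeword c = 0000000

Compute s = H r^T mod 2 one row at a time:
  s_1 = 0 + 0 + 0 + 1 = 1 ≡ 1 (mod 2).
  s_2 = 0 + 0 + 0 + 1 = 1 ≡ 1 (mod 2).
  s_3 = 0 + 0 + 0 + 1 = 1 ≡ 1 (mod 2).
s = (1, 1, 1)^T — this equals column 7 of H (binary 111), so error is at position 7.
Correct: flip bit 7 of r = 0000001 to get c = 0000000.


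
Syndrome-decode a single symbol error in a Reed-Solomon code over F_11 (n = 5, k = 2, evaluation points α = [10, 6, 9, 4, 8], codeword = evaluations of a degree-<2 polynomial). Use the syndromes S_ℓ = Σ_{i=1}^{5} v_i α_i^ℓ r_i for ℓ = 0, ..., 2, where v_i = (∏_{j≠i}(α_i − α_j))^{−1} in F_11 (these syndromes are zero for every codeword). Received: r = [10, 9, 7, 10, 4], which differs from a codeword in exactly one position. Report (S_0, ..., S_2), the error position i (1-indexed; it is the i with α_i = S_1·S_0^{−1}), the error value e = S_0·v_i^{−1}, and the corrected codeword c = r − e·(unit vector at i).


S = (2, 8, 10), error at position 4, error magnitude e = 7, c = [10, 9, 7, 3, 4].

Step 1: column multipliers v_i = (∏_{j≠i}(α_i − α_j))^{−1} mod 11.
  i = 1 (α = 10): (10−6)(10−9)(10−4)(10−8) = 4·1·6·2 = 48 ≡ 4, so v_1 = 4^{−1} = 3 (mod 11).
  i = 2 (α = 6): (6−10)(6−9)(6−4)(6−8) = (−4)·(−3)·2·(−2) = −48 ≡ 7, so v_2 = 7^{−1} = 8 (mod 11).
  i = 3 (α = 9): (9−10)(9−6)(9−4)(9−8) = (−1)·3·5·1 = −15 ≡ 7, so v_3 = 7^{−1} = 8 (mod 11).
  i = 4 (α = 4): (4−10)(4−6)(4−9)(4−8) = (−6)·(−2)·(−5)·(−4) = 240 ≡ 9, so v_4 = 9^{−1} = 5 (mod 11).
  i = 5 (α = 8): (8−10)(8−6)(8−9)(8−4) = (−2)·2·(−1)·4 = 16 ≡ 5, so v_5 = 5^{−1} = 9 (mod 11).
  v = [3, 8, 8, 5, 9].
Step 2: syndromes of r = [10, 9, 7, 10, 4] (all sums mod 11).
  S_0 = Σ v_i r_i = 3·10 + 8·9 + 8·7 + 5·10 + 9·4 = 244 ≡ 2.
  S_1 = Σ v_i α_i r_i = 3·10·10 + 8·6·9 + 8·9·7 + 5·4·10 + 9·8·4 = 1724 ≡ 8.
  α_i^2 mod 11 = [1, 3, 4, 5, 9].
  S_2 = Σ v_i α_i^2 r_i = 3·1·10 + 8·3·9 + 8·4·7 + 5·5·10 + 9·9·4 = 1044 ≡ 10.
  S = (2, 8, 10) ≠ 0, so r is not a codeword (an error is present).
Step 3: locate the error. For a single error e at position i, S_ℓ = v_i·e·α_i^ℓ, so α_err = S_1/S_0.
  S_0^{−1} = 2^{−1} = 6 (mod 11), so α_err = 8·6 = 48 ≡ 4 = α_4. Error position i = 4.
  Consistency check: S_2/S_1 = 10·7 = 70 ≡ 4 = α_err ✓ (single-error assumption holds).
Step 4: error magnitude e = S_0/v_4 = S_0·∏_{j≠4}(α_4 − α_j) = 2·9 = 18 ≡ 7 (mod 11).
Step 5: correct position 4: c_4 = r_4 − e = 10 − 7 ≡ 3 (mod 11). Hence c = [10, 9, 7, 3, 4].
  Check: interpolating c through the α_i gives m(x) = 2 + 3·x (degree < 2) with m(α_i) = c_i for every i, so c is indeed a codeword.


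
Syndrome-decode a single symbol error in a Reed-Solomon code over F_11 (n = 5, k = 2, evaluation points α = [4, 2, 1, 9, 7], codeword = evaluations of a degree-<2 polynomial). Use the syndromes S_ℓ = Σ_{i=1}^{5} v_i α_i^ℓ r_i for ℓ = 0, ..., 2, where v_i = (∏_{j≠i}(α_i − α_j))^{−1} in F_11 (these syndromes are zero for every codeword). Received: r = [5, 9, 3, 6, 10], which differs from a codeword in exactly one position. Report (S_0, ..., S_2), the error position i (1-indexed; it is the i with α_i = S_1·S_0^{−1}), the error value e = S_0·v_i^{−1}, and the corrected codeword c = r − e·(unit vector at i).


S = (3, 3, 3), error at position 3, error magnitude e = 3, c = [5, 9, 0, 6, 10].

Step 1: column multipliers v_i = (∏_{j≠i}(α_i − α_j))^{−1} mod 11.
  i = 1 (α = 4): (4−2)(4−1)(4−9)(4−7) = 2·3·(−5)·(−3) = 90 ≡ 2, so v_1 = 2^{−1} = 6 (mod 11).
  i = 2 (α = 2): (2−4)(2−1)(2−9)(2−7) = (−2)·1·(−7)·(−5) = −70 ≡ 7, so v_2 = 7^{−1} = 8 (mod 11).
  i = 3 (α = 1): (1−4)(1−2)(1−9)(1−7) = (−3)·(−1)·(−8)·(−6) = 144 ≡ 1, so v_3 = 1^{−1} = 1 (mod 11).
  i = 4 (α = 9): (9−4)(9−2)(9−1)(9−7) = 5·7·8·2 = 560 ≡ 10, so v_4 = 10^{−1} = 10 (mod 11).
  i = 5 (α = 7): (7−4)(7−2)(7−1)(7−9) = 3·5·6·(−2) = −180 ≡ 7, so v_5 = 7^{−1} = 8 (mod 11).
  v = [6, 8, 1, 10, 8].
Step 2: syndromes of r = [5, 9, 3, 6, 10] (all sums mod 11).
  S_0 = Σ v_i r_i = 6·5 + 8·9 + 1·3 + 10·6 + 8·10 = 245 ≡ 3.
  S_1 = Σ v_i α_i r_i = 6·4·5 + 8·2·9 + 1·1·3 + 10·9·6 + 8·7·10 = 1367 ≡ 3.
  α_i^2 mod 11 = [5, 4, 1, 4, 5].
  S_2 = Σ v_i α_i^2 r_i = 6·5·5 + 8·4·9 + 1·1·3 + 10·4·6 + 8·5·10 = 1081 ≡ 3.
  S = (3, 3, 3) ≠ 0, so r is not a codeword (an error is present).
Step 3: locate the error. For a single error e at position i, S_ℓ = v_i·e·α_i^ℓ, so α_err = S_1/S_0.
  S_0^{−1} = 3^{−1} = 4 (mod 11), so α_err = 3·4 = 12 ≡ 1 = α_3. Error position i = 3.
  Consistency check: S_2/S_1 = 3·4 = 12 ≡ 1 = α_err ✓ (single-error assumption holds).
Step 4: error magnitude e = S_0/v_3 = S_0·∏_{j≠3}(α_3 − α_j) = 3·1 = 3 ≡ 3 (mod 11).
Step 5: correct position 3: c_3 = r_3 − e = 3 − 3 ≡ 0 (mod 11). Hence c = [5, 9, 0, 6, 10].
  Check: interpolating c through the α_i gives m(x) = 2 + 9·x (degree < 2) with m(α_i) = c_i for every i, so c is indeed a codeword.


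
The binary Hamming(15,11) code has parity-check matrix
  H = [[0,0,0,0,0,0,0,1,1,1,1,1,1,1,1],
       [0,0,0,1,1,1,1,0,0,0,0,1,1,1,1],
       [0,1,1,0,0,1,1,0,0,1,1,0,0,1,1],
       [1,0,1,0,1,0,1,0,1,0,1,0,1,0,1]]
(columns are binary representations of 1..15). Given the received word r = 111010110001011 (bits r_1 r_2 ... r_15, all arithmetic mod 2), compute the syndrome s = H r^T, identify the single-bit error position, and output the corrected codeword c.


s = (0, 1, 1, 1)^T, error position = 7, corrected codeword c = 111010010001011

Compute s = H r^T mod 2 one row at a time:
  s_1 = 1 + 0 + 0 + 0 + 1 + 0 + 1 + 1 = 4 ≡ 0 (mod 2).
  s_2 = 0 + 1 + 0 + 1 + 1 + 0 + 1 + 1 = 5 ≡ 1 (mod 2).
  s_3 = 1 + 1 + 0 + 1 + 0 + 0 + 1 + 1 = 5 ≡ 1 (mod 2).
  s_4 = 1 + 1 + 1 + 1 + 0 + 0 + 0 + 1 = 5 ≡ 1 (mod 2).
s = (0, 1, 1, 1)^T — this equals column 7 of H (binary 0111), so error is at position 7.
Correct: flip bit 7 of r = 111010110001011 to get c = 111010010001011.


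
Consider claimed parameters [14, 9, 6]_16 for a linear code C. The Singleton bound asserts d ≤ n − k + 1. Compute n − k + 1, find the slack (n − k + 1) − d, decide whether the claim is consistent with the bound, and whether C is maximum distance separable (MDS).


Singleton RHS = n − k + 1 = 6, slack = 0, bound satisfied, MDS.

Singleton bound: d ≤ n − k + 1.
Here n = 14, k = 9, so n − k + 1 = 6.
Given d = 6, check d ≤ 6: YES.
Slack = (n − k + 1) − d = 0.
The code is MDS (slack = 0).
Description: the claimed parameters are [14, 9, 6]_16; such a code would be MDS (meets Singleton bound).


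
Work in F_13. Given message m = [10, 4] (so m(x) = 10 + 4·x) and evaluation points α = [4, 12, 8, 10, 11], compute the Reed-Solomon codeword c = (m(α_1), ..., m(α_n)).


c = [0, 6, 3, 11, 2]

Message polynomial: m(x) = 10 + 4·x (mod 13).
For each evaluation point α_i, compute m(α_i) mod 13:
  α_1 = 4: Horner steps 4 → 0, so m(4) = 0.
  α_2 = 12: Horner steps 4 → 6, so m(12) = 6.
  α_3 = 8: Horner steps 4 → 3, so m(8) = 3.
  α_4 = 10: Horner steps 4 → 11, so m(10) = 11.
  α_5 = 11: Horner steps 4 → 2, so m(11) = 2.
Codeword c = [0, 6, 3, 11, 2] ∈ F_13^5.


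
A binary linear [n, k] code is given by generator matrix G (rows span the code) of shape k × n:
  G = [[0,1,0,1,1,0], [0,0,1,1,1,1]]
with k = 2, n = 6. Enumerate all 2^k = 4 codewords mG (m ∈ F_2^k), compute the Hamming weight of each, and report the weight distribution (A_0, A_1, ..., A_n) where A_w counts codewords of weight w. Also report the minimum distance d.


Weight distribution: A_0 = 1, A_3 = 2, A_4 = 1. Minimum distance d = 3.

Enumerate all 2^2 = 4 messages m ∈ F_2^2.
For each, compute codeword c = mG in F_2^6, then tally its weight.
  m = 00 → c = 000000, weight = 0.
  m = 10 → c = 010110, weight = 3.
  m = 01 → c = 001111, weight = 4.
  m = 11 → c = 011001, weight = 3.
Tally weights:
  weight 0: 1 codewords.
  weight 3: 2 codewords.
  weight 4: 1 codewords.
Minimum distance d = smallest w > 0 with A_w > 0 = 3.
Sanity: Σ A_w = 4 = 2^2 = 4 ✓.


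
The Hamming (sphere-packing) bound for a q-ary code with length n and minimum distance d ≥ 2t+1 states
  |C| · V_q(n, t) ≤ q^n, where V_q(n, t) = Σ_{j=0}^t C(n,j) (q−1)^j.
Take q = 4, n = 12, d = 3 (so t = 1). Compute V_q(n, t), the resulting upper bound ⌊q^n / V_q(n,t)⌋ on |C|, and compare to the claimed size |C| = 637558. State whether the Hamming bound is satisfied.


V_q(n, t) = 37, q^n = 16777216, Hamming bound = 453438, |C| = 637558 > bound (violated).

Step 1: Compute V_q(n, t) = Σ_{j=0}^1 C(n, j) (q−1)^j.
  j = 0: C(12,0)·(3)^0 = 1·1 = 1.
  j = 1: C(12,1)·(3)^1 = 12·3 = 36.
  V_q(n, t) = 1 + 36 = 37.
Step 2: q^n = 4^12 = 16777216.
Step 3: Hamming bound ⌊q^n / V_q(n,t)⌋ = ⌊16777216/37⌋ = 453438.
Step 4: Compare |C| = 637558 to 453438: violated.
The claimed |C| lies above the Hamming bound, so no 4-ary code of length 12 with d ≥ 3 can have 637558 codewords.


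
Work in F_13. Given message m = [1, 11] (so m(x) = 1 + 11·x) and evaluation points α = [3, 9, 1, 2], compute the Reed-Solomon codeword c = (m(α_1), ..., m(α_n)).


c = [8, 9, 12, 10]

Message polynomial: m(x) = 1 + 11·x (mod 13).
For each evaluation point α_i, compute m(α_i) mod 13:
  α_1 = 3: Horner steps 11 → 8, so m(3) = 8.
  α_2 = 9: Horner steps 11 → 9, so m(9) = 9.
  α_3 = 1: Horner steps 11 → 12, so m(1) = 12.
  α_4 = 2: Horner steps 11 → 10, so m(2) = 10.
Codeword c = [8, 9, 12, 10] ∈ F_13^4.


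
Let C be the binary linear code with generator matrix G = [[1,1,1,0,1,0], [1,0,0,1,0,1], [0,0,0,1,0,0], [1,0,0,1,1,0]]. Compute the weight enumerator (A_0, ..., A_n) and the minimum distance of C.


Weight distribution: A_0 = 1, A_1 = 1, A_2 = 4, A_3 = 4, A_4 = 3, A_5 = 3. Minimum distance d = 1.

Enumerate all 2^4 = 16 messages m ∈ F_2^4.
For each, compute codeword c = mG in F_2^6, then tally its weight.
  m = 0000 → c = 000000, weight = 0.
  m = 1000 → c = 111010, weight = 4.
  m = 0100 → c = 100101, weight = 3.
  m = 1100 → c = 011111, weight = 5.
  m = 0010 → c = 000100, weight = 1.
  m = 1010 → c = 111110, weight = 5.
  m = 0110 → c = 100001, weight = 2.
  m = 1110 → c = 011011, weight = 4.
  m = 0001 → c = 100110, weight = 3.
  m = 1001 → c = 011100, weight = 3.
  m = 0101 → c = 000011, weight = 2.
  m = 1101 → c = 111001, weight = 4.
  m = 0011 → c = 100010, weight = 2.
  m = 1011 → c = 011000, weight = 2.
  m = 0111 → c = 000111, weight = 3.
  m = 1111 → c = 111101, weight = 5.
Tally weights:
  weight 0: 1 codewords.
  weight 1: 1 codewords.
  weight 2: 4 codewords.
  weight 3: 4 codewords.
  weight 4: 3 codewords.
  weight 5: 3 codewords.
Minimum distance d = smallest w > 0 with A_w > 0 = 1.
Sanity: Σ A_w = 16 = 2^4 = 16 ✓.


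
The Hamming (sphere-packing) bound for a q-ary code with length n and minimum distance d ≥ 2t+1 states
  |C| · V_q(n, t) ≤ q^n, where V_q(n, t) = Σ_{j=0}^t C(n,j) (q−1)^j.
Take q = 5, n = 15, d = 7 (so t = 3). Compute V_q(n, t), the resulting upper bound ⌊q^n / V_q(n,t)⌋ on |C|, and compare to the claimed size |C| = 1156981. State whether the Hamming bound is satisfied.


V_q(n, t) = 30861, q^n = 30517578125, Hamming bound = 988871, |C| = 1156981 > bound (violated).

Step 1: Compute V_q(n, t) = Σ_{j=0}^3 C(n, j) (q−1)^j.
  j = 0: C(15,0)·(4)^0 = 1·1 = 1.
  j = 1: C(15,1)·(4)^1 = 15·4 = 60.
  j = 2: C(15,2)·(4)^2 = 105·16 = 1680.
  j = 3: C(15,3)·(4)^3 = 455·64 = 29120.
  V_q(n, t) = 1 + 60 + 1680 + 29120 = 30861.
Step 2: q^n = 5^15 = 30517578125.
Step 3: Hamming bound ⌊q^n / V_q(n,t)⌋ = ⌊30517578125/30861⌋ = 988871.
Step 4: Compare |C| = 1156981 to 988871: violated.
The claimed |C| lies above the Hamming bound, so no 5-ary code of length 15 with d ≥ 7 can have 1156981 codewords.


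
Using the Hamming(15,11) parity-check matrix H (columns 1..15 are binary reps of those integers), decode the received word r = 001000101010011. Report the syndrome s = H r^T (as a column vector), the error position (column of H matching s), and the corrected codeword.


s = (0, 1, 1, 1)^T, error position = 7, corrected codeword c = 001000001010011

Compute s = H r^T mod 2 one row at a time:
  s_1 = 0 + 1 + 0 + 1 + 0 + 0 + 1 + 1 = 4 ≡ 0 (mod 2).
  s_2 = 0 + 0 + 0 + 1 + 0 + 0 + 1 + 1 = 3 ≡ 1 (mod 2).
  s_3 = 0 + 1 + 0 + 1 + 0 + 1 + 1 + 1 = 5 ≡ 1 (mod 2).
  s_4 = 0 + 1 + 0 + 1 + 1 + 1 + 0 + 1 = 5 ≡ 1 (mod 2).
s = (0, 1, 1, 1)^T — this equals column 7 of H (binary 0111), so error is at position 7.
Correct: flip bit 7 of r = 001000101010011 to get c = 001000001010011.


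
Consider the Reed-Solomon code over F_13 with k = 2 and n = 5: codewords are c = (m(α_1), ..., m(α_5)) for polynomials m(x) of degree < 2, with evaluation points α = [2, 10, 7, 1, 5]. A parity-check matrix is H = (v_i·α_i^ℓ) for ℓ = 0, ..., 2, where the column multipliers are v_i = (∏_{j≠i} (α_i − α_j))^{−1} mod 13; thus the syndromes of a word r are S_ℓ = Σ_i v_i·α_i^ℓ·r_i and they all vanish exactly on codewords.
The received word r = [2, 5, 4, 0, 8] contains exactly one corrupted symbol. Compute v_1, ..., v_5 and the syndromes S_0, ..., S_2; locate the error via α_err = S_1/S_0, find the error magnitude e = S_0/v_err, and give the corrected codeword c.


S = (9, 11, 12), error at position 3, error magnitude e = 5, c = [2, 5, 12, 0, 8].

Step 1: column multipliers v_i = (∏_{j≠i}(α_i − α_j))^{−1} mod 13.
  i = 1 (α = 2): (2−10)(2−7)(2−1)(2−5) = (−8)·(−5)·1·(−3) = −120 ≡ 10, so v_1 = 10^{−1} = 4 (mod 13).
  i = 2 (α = 10): (10−2)(10−7)(10−1)(10−5) = 8·3·9·5 = 1080 ≡ 1, so v_2 = 1^{−1} = 1 (mod 13).
  i = 3 (α = 7): (7−2)(7−10)(7−1)(7−5) = 5·(−3)·6·2 = −180 ≡ 2, so v_3 = 2^{−1} = 7 (mod 13).
  i = 4 (α = 1): (1−2)(1−10)(1−7)(1−5) = (−1)·(−9)·(−6)·(−4) = 216 ≡ 8, so v_4 = 8^{−1} = 5 (mod 13).
  i = 5 (α = 5): (5−2)(5−10)(5−7)(5−1) = 3·(−5)·(−2)·4 = 120 ≡ 3, so v_5 = 3^{−1} = 9 (mod 13).
  v = [4, 1, 7, 5, 9].
Step 2: syndromes of r = [2, 5, 4, 0, 8] (all sums mod 13).
  S_0 = Σ v_i r_i = 4·2 + 1·5 + 7·4 + 5·0 + 9·8 = 113 ≡ 9.
  S_1 = Σ v_i α_i r_i = 4·2·2 + 1·10·5 + 7·7·4 + 5·1·0 + 9·5·8 = 622 ≡ 11.
  α_i^2 mod 13 = [4, 9, 10, 1, 12].
  S_2 = Σ v_i α_i^2 r_i = 4·4·2 + 1·9·5 + 7·10·4 + 5·1·0 + 9·12·8 = 1221 ≡ 12.
  S = (9, 11, 12) ≠ 0, so r is not a codeword (an error is present).
Step 3: locate the error. For a single error e at position i, S_ℓ = v_i·e·α_i^ℓ, so α_err = S_1/S_0.
  S_0^{−1} = 9^{−1} = 3 (mod 13), so α_err = 11·3 = 33 ≡ 7 = α_3. Error position i = 3.
  Consistency check: S_2/S_1 = 12·6 = 72 ≡ 7 = α_err ✓ (single-error assumption holds).
Step 4: error magnitude e = S_0/v_3 = S_0·∏_{j≠3}(α_3 − α_j) = 9·2 = 18 ≡ 5 (mod 13).
Step 5: correct position 3: c_3 = r_3 − e = 4 − 5 ≡ 12 (mod 13). Hence c = [2, 5, 12, 0, 8].
  Check: interpolating c through the α_i gives m(x) = 11 + 2·x (degree < 2) with m(α_i) = c_i for every i, so c is indeed a codeword.


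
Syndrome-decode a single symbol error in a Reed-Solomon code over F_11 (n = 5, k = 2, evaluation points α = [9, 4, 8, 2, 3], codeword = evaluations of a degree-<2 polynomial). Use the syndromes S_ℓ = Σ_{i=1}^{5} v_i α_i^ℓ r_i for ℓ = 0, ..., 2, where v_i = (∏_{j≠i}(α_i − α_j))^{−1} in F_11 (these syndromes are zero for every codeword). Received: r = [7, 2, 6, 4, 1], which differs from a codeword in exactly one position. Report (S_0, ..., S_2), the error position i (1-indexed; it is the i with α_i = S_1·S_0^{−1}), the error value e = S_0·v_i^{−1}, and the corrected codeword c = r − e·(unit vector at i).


S = (10, 9, 7), error at position 4, error magnitude e = 4, c = [7, 2, 6, 0, 1].

Step 1: column multipliers v_i = (∏_{j≠i}(α_i − α_j))^{−1} mod 11.
  i = 1 (α = 9): (9−4)(9−8)(9−2)(9−3) = 5·1·7·6 = 210 ≡ 1, so v_1 = 1^{−1} = 1 (mod 11).
  i = 2 (α = 4): (4−9)(4−8)(4−2)(4−3) = (−5)·(−4)·2·1 = 40 ≡ 7, so v_2 = 7^{−1} = 8 (mod 11).
  i = 3 (α = 8): (8−9)(8−4)(8−2)(8−3) = (−1)·4·6·5 = −120 ≡ 1, so v_3 = 1^{−1} = 1 (mod 11).
  i = 4 (α = 2): (2−9)(2−4)(2−8)(2−3) = (−7)·(−2)·(−6)·(−1) = 84 ≡ 7, so v_4 = 7^{−1} = 8 (mod 11).
  i = 5 (α = 3): (3−9)(3−4)(3−8)(3−2) = (−6)·(−1)·(−5)·1 = −30 ≡ 3, so v_5 = 3^{−1} = 4 (mod 11).
  v = [1, 8, 1, 8, 4].
Step 2: syndromes of r = [7, 2, 6, 4, 1] (all sums mod 11).
  S_0 = Σ v_i r_i = 1·7 + 8·2 + 1·6 + 8·4 + 4·1 = 65 ≡ 10.
  S_1 = Σ v_i α_i r_i = 1·9·7 + 8·4·2 + 1·8·6 + 8·2·4 + 4·3·1 = 251 ≡ 9.
  α_i^2 mod 11 = [4, 5, 9, 4, 9].
  S_2 = Σ v_i α_i^2 r_i = 1·4·7 + 8·5·2 + 1·9·6 + 8·4·4 + 4·9·1 = 326 ≡ 7.
  S = (10, 9, 7) ≠ 0, so r is not a codeword (an error is present).
Step 3: locate the error. For a single error e at position i, S_ℓ = v_i·e·α_i^ℓ, so α_err = S_1/S_0.
  S_0^{−1} = 10^{−1} = 10 (mod 11), so α_err = 9·10 = 90 ≡ 2 = α_4. Error position i = 4.
  Consistency check: S_2/S_1 = 7·5 = 35 ≡ 2 = α_err ✓ (single-error assumption holds).
Step 4: error magnitude e = S_0/v_4 = S_0·∏_{j≠4}(α_4 − α_j) = 10·7 = 70 ≡ 4 (mod 11).
Step 5: correct position 4: c_4 = r_4 − e = 4 − 4 ≡ 0 (mod 11). Hence c = [7, 2, 6, 0, 1].
  Check: interpolating c through the α_i gives m(x) = 9 + 1·x (degree < 2) with m(α_i) = c_i for every i, so c is indeed a codeword.


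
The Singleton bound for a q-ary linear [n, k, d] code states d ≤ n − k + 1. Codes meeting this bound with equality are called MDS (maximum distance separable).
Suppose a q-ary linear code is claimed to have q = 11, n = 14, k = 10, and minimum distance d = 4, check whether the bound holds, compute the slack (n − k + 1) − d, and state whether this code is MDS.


Singleton RHS = n − k + 1 = 5, slack = 1, bound satisfied, not MDS.

Singleton bound: d ≤ n − k + 1.
Here n = 14, k = 10, so n − k + 1 = 5.
Given d = 4, check d ≤ 5: YES.
Slack = (n − k + 1) − d = 1.
The code is NOT MDS (slack = 1 > 0).
Description: the claimed parameters are [14, 10, 4]_11; such a code would be non-MDS.


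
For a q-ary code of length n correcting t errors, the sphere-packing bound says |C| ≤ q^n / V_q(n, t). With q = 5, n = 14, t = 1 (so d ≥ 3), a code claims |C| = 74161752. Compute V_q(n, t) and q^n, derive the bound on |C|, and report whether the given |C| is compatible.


V_q(n, t) = 57, q^n = 6103515625, Hamming bound = 107079221, |C| = 74161752 ≤ bound (satisfied).

Step 1: Compute V_q(n, t) = Σ_{j=0}^1 C(n, j) (q−1)^j.
  j = 0: C(14,0)·(4)^0 = 1·1 = 1.
  j = 1: C(14,1)·(4)^1 = 14·4 = 56.
  V_q(n, t) = 1 + 56 = 57.
Step 2: q^n = 5^14 = 6103515625.
Step 3: Hamming bound ⌊q^n / V_q(n,t)⌋ = ⌊6103515625/57⌋ = 107079221.
Step 4: Compare |C| = 74161752 to 107079221: satisfied.
The claimed |C| lies below the Hamming bound.


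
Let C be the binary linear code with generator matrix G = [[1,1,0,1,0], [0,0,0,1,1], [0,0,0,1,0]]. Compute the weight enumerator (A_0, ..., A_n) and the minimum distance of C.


Weight distribution: A_0 = 1, A_1 = 2, A_2 = 2, A_3 = 2, A_4 = 1. Minimum distance d = 1.

Enumerate all 2^3 = 8 messages m ∈ F_2^3.
For each, compute codeword c = mG in F_2^5, then tally its weight.
  m = 000 → c = 00000, weight = 0.
  m = 100 → c = 11010, weight = 3.
  m = 010 → c = 00011, weight = 2.
  m = 110 → c = 11001, weight = 3.
  m = 001 → c = 00010, weight = 1.
  m = 101 → c = 11000, weight = 2.
  m = 011 → c = 00001, weight = 1.
  m = 111 → c = 11011, weight = 4.
Tally weights:
  weight 0: 1 codewords.
  weight 1: 2 codewords.
  weight 2: 2 codewords.
  weight 3: 2 codewords.
  weight 4: 1 codewords.
Minimum distance d = smallest w > 0 with A_w > 0 = 1.
Sanity: Σ A_w = 8 = 2^3 = 8 ✓.


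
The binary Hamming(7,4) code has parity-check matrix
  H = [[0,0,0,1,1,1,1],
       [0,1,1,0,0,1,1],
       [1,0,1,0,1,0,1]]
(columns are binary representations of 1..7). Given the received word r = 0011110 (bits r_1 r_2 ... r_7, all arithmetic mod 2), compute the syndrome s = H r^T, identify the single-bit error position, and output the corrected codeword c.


s = (1, 0, 0)^T, error position = 4, corrected codeword c = 0010110

Compute s = H r^T mod 2 one row at a time:
  s_1 = 1 + 1 + 1 + 0 = 3 ≡ 1 (mod 2).
  s_2 = 0 + 1 + 1 + 0 = 2 ≡ 0 (mod 2).
  s_3 = 0 + 1 + 1 + 0 = 2 ≡ 0 (mod 2).
s = (1, 0, 0)^T — this equals column 4 of H (binary 100), so error is at position 4.
Correct: flip bit 4 of r = 0011110 to get c = 0010110.


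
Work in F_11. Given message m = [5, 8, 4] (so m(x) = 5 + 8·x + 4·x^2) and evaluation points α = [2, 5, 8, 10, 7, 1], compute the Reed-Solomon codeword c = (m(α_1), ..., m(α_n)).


c = [4, 2, 6, 1, 4, 6]

Message polynomial: m(x) = 5 + 8·x + 4·x^2 (mod 11).
For each evaluation point α_i, compute m(α_i) mod 11:
  α_1 = 2: Horner steps 4 → 5 → 4, so m(2) = 4.
  α_2 = 5: Horner steps 4 → 6 → 2, so m(5) = 2.
  α_3 = 8: Horner steps 4 → 7 → 6, so m(8) = 6.
  α_4 = 10: Horner steps 4 → 4 → 1, so m(10) = 1.
  α_5 = 7: Horner steps 4 → 3 → 4, so m(7) = 4.
  α_6 = 1: Horner steps 4 → 1 → 6, so m(1) = 6.
Codeword c = [4, 2, 6, 1, 4, 6] ∈ F_11^6.


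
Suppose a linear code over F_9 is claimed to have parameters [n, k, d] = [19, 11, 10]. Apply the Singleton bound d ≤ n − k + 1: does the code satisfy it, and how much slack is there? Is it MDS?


Singleton RHS = n − k + 1 = 9, slack = -1, bound violated (no such code; not MDS).

Singleton bound: d ≤ n − k + 1.
Here n = 19, k = 11, so n − k + 1 = 9.
Given d = 10, check d ≤ 9: NO.
Slack = (n − k + 1) − d = -1.
The slack is negative: d = 10 exceeds n − k + 1 = 9 by 1, so the Singleton bound is violated and no linear [19, 11, 10]_9 code can exist. In particular it is not MDS (MDS requires d = n − k + 1 exactly).
Description: the claimed parameters are [19, 11, 10]_9; such a code would be impossible (violates the Singleton bound).


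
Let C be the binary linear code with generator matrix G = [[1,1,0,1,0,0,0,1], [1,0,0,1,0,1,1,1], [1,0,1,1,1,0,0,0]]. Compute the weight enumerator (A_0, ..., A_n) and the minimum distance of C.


Weight distribution: A_0 = 1, A_3 = 1, A_4 = 3, A_5 = 2, A_7 = 1. Minimum distance d = 3.

Enumerate all 2^3 = 8 messages m ∈ F_2^3.
For each, compute codeword c = mG in F_2^8, then tally its weight.
  m = 000 → c = 00000000, weight = 0.
  m = 100 → c = 11010001, weight = 4.
  m = 010 → c = 10010111, weight = 5.
  m = 110 → c = 01000110, weight = 3.
  m = 001 → c = 10111000, weight = 4.
  m = 101 → c = 01101001, weight = 4.
  m = 011 → c = 00101111, weight = 5.
  m = 111 → c = 11111110, weight = 7.
Tally weights:
  weight 0: 1 codewords.
  weight 3: 1 codewords.
  weight 4: 3 codewords.
  weight 5: 2 codewords.
  weight 7: 1 codewords.
Minimum distance d = smallest w > 0 with A_w > 0 = 3.
Sanity: Σ A_w = 8 = 2^3 = 8 ✓.


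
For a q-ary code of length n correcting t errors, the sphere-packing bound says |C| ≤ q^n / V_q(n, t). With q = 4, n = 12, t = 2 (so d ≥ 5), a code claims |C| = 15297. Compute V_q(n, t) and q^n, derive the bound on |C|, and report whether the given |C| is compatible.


V_q(n, t) = 631, q^n = 16777216, Hamming bound = 26588, |C| = 15297 ≤ bound (satisfied).

Step 1: Compute V_q(n, t) = Σ_{j=0}^2 C(n, j) (q−1)^j.
  j = 0: C(12,0)·(3)^0 = 1·1 = 1.
  j = 1: C(12,1)·(3)^1 = 12·3 = 36.
  j = 2: C(12,2)·(3)^2 = 66·9 = 594.
  V_q(n, t) = 1 + 36 + 594 = 631.
Step 2: q^n = 4^12 = 16777216.
Step 3: Hamming bound ⌊q^n / V_q(n,t)⌋ = ⌊16777216/631⌋ = 26588.
Step 4: Compare |C| = 15297 to 26588: satisfied.
The claimed |C| lies below the Hamming bound.
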